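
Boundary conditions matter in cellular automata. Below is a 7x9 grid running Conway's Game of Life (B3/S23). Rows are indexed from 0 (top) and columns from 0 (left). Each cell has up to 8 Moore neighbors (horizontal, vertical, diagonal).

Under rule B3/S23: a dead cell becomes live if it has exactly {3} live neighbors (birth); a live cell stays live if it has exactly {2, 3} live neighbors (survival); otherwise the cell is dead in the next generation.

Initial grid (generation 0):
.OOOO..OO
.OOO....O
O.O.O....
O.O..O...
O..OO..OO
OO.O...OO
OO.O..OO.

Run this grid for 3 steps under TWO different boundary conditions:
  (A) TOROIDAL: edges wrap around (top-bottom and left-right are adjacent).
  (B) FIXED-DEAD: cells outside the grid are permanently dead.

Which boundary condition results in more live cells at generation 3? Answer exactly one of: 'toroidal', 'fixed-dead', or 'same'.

Under TOROIDAL boundary, generation 3:
....OO.OO
OO...O.O.
.....O...
O..O...O.
.OO.....O
..O....O.
.......O.
Population = 18

Under FIXED-DEAD boundary, generation 3:
.......OO
OO.....OO
O.......O
O.OO...O.
.......O.
O......O.
.OOOO....
Population = 19

Comparison: toroidal=18, fixed-dead=19 -> fixed-dead

Answer: fixed-dead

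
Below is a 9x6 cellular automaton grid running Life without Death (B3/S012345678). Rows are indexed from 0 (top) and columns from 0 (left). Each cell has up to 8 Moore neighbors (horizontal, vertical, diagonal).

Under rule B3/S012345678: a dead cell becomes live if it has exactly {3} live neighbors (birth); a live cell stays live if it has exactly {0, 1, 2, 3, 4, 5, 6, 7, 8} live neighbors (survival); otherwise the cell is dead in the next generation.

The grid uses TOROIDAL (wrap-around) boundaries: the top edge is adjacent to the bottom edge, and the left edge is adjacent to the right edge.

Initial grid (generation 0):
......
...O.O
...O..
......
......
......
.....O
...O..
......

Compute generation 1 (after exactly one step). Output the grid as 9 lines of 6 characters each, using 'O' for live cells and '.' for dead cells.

Answer: ......
...OOO
...OO.
......
......
......
.....O
...O..
......

Derivation:
Simulating step by step:
Generation 0 (given above): 5 live cells
Generation 1: 7 live cells
(generation 1 grid is the final answer)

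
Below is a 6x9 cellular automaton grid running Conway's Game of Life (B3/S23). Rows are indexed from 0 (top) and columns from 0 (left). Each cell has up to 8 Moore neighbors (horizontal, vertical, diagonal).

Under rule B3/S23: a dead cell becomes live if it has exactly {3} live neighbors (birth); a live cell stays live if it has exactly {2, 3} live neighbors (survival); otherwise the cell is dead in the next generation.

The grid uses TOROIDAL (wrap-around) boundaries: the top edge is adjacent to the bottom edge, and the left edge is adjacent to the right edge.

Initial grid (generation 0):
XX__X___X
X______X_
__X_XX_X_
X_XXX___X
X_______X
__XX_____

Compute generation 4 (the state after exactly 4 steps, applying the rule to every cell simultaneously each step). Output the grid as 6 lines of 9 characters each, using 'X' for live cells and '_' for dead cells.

Simulating step by step:
Generation 0 (given above): 19 live cells
Generation 1: 27 live cells
XXXX____X
X__XXXXX_
X_X_XXXX_
X_X_XX_X_
X___X___X
__XX_____
Generation 2: 15 live cells
X____XXXX
_________
X_X______
X______X_
X_X_XX__X
____X____
Generation 3: 21 live cells
_____XXXX
XX____XX_
_X______X
X__X_____
XX_XXX__X
_X_XX____
Generation 4: 17 live cells
(generation 4 grid is the final answer)

Answer: _XX_XX__X
_X___X___
_XX____XX
___X_____
_X___X__X
_X_X_____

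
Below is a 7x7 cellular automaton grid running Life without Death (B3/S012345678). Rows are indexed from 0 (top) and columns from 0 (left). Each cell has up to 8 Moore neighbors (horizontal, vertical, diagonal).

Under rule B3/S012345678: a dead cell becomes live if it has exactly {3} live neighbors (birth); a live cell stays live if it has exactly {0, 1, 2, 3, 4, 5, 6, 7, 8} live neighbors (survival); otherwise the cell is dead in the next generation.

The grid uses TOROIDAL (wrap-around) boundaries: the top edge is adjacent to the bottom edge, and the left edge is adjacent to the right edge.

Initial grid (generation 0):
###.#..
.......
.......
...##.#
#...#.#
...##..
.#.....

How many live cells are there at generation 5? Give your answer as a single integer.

Simulating step by step:
Generation 0 (given above): 13 live cells
Generation 1: 19 live cells
###.#..
.#.....
.......
#..##.#
#...#.#
#..###.
##..#..
Generation 2: 24 live cells
#####..
###....
#......
#..##.#
##..#.#
#..###.
##..#..
Generation 3: 30 live cells
#####.#
###...#
#.##...
#..##.#
###.#.#
#.####.
##..#..
Generation 4: 34 live cells
#####.#
###.###
#.####.
#..##.#
###.#.#
#.####.
##..#..
Generation 5: 34 live cells
#####.#
###.###
#.####.
#..##.#
###.#.#
#.####.
##..#..
Population at generation 5: 34

Answer: 34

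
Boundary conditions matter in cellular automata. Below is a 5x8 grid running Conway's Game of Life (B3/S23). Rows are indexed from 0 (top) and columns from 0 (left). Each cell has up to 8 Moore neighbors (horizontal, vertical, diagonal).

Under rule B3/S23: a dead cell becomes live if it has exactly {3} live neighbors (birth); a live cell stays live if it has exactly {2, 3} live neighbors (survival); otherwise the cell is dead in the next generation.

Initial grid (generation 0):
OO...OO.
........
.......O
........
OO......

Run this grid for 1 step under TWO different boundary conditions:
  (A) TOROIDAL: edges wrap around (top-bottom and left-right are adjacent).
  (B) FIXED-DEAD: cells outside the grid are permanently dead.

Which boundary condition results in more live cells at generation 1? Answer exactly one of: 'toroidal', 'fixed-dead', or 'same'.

Under TOROIDAL boundary, generation 1:
OO.....O
O.....OO
........
O.......
OO.....O
Population = 10

Under FIXED-DEAD boundary, generation 1:
........
......O.
........
........
........
Population = 1

Comparison: toroidal=10, fixed-dead=1 -> toroidal

Answer: toroidal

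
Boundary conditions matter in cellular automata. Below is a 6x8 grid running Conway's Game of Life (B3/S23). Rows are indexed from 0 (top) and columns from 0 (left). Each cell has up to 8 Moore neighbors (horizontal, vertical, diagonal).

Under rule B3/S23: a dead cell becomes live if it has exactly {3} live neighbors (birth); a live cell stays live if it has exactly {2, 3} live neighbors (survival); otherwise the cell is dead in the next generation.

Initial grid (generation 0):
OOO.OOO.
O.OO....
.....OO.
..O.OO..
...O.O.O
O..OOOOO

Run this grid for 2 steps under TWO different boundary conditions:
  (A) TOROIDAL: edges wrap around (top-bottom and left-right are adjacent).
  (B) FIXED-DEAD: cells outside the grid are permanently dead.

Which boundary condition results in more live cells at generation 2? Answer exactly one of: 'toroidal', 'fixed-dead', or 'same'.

Under TOROIDAL boundary, generation 2:
........
..OO....
.O..O...
O..O..OO
........
........
Population = 8

Under FIXED-DEAD boundary, generation 2:
..O.O...
O.....O.
.O..O...
.O.O..O.
..OOO.O.
......O.
Population = 14

Comparison: toroidal=8, fixed-dead=14 -> fixed-dead

Answer: fixed-dead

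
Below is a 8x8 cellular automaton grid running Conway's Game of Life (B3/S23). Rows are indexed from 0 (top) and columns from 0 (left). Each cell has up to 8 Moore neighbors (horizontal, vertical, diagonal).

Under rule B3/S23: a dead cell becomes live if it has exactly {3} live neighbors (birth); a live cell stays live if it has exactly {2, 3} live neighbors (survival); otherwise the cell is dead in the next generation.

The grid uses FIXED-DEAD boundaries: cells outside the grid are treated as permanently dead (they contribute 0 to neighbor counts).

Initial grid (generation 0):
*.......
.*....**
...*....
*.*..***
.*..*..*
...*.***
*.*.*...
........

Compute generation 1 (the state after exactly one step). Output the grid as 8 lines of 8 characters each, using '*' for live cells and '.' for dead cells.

Simulating step by step:
Generation 0 (given above): 20 live cells
Generation 1: 24 live cells
(generation 1 grid is the final answer)

Answer: ........
........
.**..*..
.*******
.****...
.***.***
...****.
........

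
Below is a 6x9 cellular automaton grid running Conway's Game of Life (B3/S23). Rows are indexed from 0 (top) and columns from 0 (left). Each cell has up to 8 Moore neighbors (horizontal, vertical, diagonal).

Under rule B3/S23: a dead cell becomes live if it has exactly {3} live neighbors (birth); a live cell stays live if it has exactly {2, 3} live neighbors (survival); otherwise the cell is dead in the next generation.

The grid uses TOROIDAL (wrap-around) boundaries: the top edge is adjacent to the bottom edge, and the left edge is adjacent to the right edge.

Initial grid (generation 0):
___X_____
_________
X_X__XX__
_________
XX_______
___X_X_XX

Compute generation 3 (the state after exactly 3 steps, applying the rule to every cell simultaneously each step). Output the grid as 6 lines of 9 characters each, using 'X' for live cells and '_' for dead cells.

Answer: X_X______
_________
_________
_________
_X_______
X_X______

Derivation:
Simulating step by step:
Generation 0 (given above): 11 live cells
Generation 1: 8 live cells
____X____
_________
_________
X________
X_______X
X_X_X___X
Generation 2: 7 live cells
___X_____
_________
_________
X_______X
_________
XX_X____X
Generation 3: 5 live cells
(generation 3 grid is the final answer)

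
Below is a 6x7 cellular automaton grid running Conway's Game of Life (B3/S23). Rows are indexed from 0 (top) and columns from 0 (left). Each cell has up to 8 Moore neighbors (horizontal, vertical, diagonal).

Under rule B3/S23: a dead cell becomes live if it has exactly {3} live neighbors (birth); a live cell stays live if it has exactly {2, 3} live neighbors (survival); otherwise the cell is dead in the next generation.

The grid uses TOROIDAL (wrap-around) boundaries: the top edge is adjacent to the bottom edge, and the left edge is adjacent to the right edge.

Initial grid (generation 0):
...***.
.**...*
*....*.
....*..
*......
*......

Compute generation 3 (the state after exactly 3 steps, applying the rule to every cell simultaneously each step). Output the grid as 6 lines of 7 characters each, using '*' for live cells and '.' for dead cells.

Simulating step by step:
Generation 0 (given above): 11 live cells
Generation 1: 19 live cells
*******
****..*
**...**
......*
.......
....*.*
Generation 2: 8 live cells
.......
.......
.....*.
.....**
.....*.
.**.*.*
Generation 3: 8 live cells
(generation 3 grid is the final answer)

Answer: .......
.......
.....**
....***
*...*..
.....*.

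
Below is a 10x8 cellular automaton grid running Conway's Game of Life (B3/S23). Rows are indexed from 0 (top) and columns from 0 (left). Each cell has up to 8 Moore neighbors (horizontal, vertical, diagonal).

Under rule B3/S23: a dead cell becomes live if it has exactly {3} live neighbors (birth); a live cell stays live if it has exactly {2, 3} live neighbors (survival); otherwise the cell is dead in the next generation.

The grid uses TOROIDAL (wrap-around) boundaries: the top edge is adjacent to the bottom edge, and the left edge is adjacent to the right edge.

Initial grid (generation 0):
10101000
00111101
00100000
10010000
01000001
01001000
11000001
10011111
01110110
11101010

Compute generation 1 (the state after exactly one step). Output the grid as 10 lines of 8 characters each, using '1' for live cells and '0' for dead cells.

Simulating step by step:
Generation 0 (given above): 34 live cells
Generation 1: 22 live cells
(generation 1 grid is the final answer)

Answer: 10000010
00101100
01100000
11100000
01100000
01100001
01110000
00010000
00000000
10001010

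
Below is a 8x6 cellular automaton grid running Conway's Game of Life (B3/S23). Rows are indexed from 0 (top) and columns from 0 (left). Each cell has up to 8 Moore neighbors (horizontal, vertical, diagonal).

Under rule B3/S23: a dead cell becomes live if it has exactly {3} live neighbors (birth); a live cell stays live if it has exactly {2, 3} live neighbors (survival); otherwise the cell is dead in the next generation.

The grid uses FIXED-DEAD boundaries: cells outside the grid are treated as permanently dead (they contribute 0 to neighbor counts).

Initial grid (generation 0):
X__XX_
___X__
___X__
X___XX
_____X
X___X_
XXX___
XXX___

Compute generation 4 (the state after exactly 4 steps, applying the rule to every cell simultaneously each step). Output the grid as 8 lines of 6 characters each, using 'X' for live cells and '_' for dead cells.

Answer: __XX__
_X__X_
__XXXX
_____X
___X_X
__XX_X
___X__
______

Derivation:
Simulating step by step:
Generation 0 (given above): 17 live cells
Generation 1: 13 live cells
___XX_
__XX__
___X__
____XX
_____X
X_____
__XX__
X_X___
Generation 2: 15 live cells
__XXX_
__X___
__XX__
____XX
____XX
______
__XX__
_XXX__
Generation 3: 16 live cells
__XX__
_X__X_
__XXX_
_____X
____XX
___XX_
_X_X__
_X_X__
Generation 4: 15 live cells
(generation 4 grid is the final answer)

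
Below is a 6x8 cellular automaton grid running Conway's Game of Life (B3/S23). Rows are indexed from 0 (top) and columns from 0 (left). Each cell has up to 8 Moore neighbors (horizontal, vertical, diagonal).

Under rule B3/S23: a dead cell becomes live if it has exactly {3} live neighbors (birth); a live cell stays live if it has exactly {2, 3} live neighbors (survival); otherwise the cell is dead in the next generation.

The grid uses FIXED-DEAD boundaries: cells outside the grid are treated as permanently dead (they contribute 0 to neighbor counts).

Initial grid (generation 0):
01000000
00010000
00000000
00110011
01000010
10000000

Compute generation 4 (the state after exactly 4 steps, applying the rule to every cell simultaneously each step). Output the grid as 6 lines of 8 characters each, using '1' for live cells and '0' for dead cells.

Simulating step by step:
Generation 0 (given above): 9 live cells
Generation 1: 9 live cells
00000000
00000000
00110000
00100011
01100011
00000000
Generation 2: 8 live cells
00000000
00000000
00110000
00000011
01100011
00000000
Generation 3: 6 live cells
00000000
00000000
00000000
01010011
00000011
00000000
Generation 4: 4 live cells
(generation 4 grid is the final answer)

Answer: 00000000
00000000
00000000
00000011
00000011
00000000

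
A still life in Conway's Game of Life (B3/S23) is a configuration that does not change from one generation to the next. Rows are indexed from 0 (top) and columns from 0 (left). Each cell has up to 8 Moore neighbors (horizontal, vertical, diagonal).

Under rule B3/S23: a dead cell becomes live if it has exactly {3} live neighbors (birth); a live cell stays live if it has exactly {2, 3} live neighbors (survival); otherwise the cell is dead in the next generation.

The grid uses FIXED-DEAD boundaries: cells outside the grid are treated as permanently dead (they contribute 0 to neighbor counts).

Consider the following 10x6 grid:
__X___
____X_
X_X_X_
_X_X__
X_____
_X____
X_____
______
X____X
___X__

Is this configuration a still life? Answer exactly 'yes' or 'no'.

Compute generation 1 and compare to generation 0 (given above):
Generation 1:
______
_X____
_XX_X_
XXXX__
XXX___
XX____
______
______
______
______
Cell (0,2) differs: gen0=1 vs gen1=0 -> NOT a still life.

Answer: no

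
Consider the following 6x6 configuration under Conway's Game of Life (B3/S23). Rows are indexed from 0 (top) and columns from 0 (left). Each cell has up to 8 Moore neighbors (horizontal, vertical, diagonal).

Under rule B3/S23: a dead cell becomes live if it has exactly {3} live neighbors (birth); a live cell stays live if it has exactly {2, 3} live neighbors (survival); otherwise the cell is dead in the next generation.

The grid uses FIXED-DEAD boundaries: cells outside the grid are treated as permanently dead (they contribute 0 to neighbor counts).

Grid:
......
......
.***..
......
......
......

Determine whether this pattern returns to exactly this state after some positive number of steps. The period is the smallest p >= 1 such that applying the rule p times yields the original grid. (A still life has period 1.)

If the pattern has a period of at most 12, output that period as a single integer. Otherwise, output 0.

Answer: 2

Derivation:
Simulating and comparing each generation to the original:
Gen 0 (original, given above): 3 live cells
Gen 1: 3 live cells, differs from original
Gen 2: 3 live cells, MATCHES original -> period = 2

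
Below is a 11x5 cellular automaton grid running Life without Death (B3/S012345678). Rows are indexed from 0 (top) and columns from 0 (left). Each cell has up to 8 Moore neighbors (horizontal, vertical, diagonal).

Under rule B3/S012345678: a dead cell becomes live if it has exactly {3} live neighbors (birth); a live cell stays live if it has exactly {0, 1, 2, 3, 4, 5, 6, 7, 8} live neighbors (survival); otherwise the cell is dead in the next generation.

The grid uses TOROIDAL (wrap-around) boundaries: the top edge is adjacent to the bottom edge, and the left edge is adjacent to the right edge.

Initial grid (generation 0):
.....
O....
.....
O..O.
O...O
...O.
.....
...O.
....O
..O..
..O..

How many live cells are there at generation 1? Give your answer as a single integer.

Simulating step by step:
Generation 0 (given above): 10 live cells
Generation 1: 15 live cells
.....
O....
....O
O..O.
O..OO
...OO
.....
...O.
...OO
..OO.
..O..
Population at generation 1: 15

Answer: 15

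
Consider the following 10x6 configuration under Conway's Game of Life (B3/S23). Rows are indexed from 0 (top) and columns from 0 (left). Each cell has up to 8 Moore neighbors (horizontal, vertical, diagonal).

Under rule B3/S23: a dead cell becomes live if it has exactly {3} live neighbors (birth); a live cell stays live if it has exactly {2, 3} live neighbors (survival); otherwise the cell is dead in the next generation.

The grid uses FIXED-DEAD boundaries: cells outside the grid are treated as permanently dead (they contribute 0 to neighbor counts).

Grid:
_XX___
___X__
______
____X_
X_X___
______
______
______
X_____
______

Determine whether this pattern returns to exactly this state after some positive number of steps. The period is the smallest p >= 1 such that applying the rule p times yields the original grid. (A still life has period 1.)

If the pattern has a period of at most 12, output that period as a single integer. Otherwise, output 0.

Answer: 0

Derivation:
Simulating and comparing each generation to the original:
Gen 0 (original, given above): 7 live cells
Gen 1: 2 live cells, differs from original
Gen 2: 0 live cells, differs from original
Gen 3: 0 live cells, differs from original
Gen 4: 0 live cells, differs from original
Gen 5: 0 live cells, differs from original
Gen 6: 0 live cells, differs from original
Gen 7: 0 live cells, differs from original
Gen 8: 0 live cells, differs from original
Gen 9: 0 live cells, differs from original
Gen 10: 0 live cells, differs from original
Gen 11: 0 live cells, differs from original
Gen 12: 0 live cells, differs from original
No period found within 12 steps.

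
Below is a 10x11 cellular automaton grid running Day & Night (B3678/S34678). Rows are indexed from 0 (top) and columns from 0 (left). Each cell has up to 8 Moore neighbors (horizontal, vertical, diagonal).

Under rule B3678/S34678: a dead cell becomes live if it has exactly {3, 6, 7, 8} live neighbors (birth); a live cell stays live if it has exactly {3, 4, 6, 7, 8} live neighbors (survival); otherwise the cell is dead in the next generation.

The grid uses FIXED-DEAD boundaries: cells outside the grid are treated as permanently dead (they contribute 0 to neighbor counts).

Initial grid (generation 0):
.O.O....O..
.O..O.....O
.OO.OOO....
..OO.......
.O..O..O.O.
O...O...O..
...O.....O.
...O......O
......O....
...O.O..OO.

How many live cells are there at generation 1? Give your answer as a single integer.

Answer: 19

Derivation:
Simulating step by step:
Generation 0 (given above): 29 live cells
Generation 1: 19 live cells
..O........
OO..O......
.OO.OO.....
..OO..O....
..O.....O..
...O....OO.
....O......
...........
....O....O.
...........
Population at generation 1: 19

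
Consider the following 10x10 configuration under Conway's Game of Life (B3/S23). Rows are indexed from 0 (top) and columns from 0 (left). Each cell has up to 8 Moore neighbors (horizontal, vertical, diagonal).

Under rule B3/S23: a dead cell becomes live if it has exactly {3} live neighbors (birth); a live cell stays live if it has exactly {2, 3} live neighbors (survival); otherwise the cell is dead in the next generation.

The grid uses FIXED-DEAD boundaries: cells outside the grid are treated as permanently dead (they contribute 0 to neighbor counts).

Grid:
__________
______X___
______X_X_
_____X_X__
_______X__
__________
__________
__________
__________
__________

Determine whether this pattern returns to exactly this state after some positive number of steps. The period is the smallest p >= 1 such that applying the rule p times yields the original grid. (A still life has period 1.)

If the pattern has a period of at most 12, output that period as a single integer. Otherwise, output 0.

Answer: 2

Derivation:
Simulating and comparing each generation to the original:
Gen 0 (original, given above): 6 live cells
Gen 1: 6 live cells, differs from original
Gen 2: 6 live cells, MATCHES original -> period = 2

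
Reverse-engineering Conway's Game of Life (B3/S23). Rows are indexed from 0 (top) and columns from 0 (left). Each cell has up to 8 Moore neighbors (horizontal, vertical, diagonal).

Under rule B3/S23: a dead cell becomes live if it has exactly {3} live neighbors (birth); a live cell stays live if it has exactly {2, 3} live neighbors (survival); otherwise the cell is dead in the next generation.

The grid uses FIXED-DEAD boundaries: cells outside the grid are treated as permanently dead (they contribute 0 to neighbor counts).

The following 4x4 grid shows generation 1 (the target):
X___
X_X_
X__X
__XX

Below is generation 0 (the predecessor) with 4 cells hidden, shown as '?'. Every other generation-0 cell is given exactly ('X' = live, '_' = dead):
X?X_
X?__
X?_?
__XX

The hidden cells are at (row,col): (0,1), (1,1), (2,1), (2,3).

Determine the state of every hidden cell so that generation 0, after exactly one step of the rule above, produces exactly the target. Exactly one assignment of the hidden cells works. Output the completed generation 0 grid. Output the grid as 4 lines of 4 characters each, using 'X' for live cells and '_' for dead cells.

Hidden generation-0 cells (in order): (0,1), (1,1), (2,1), (2,3).
A hidden cell only influences target cells in its own 3x3 neighborhood. Try each of the 2^4 = 16 assignments, step the completed generation 0 forward once under B3/S23, and compare with the target:
  (0,1)=_ (1,1)=_ (2,1)=_ (2,3)=_ -> step gives (0,0)='_' but target has 'X' -> reject
  (0,1)=_ (1,1)=_ (2,1)=_ (2,3)=X -> step gives (0,0)='_' but target has 'X' -> reject
  (0,1)=_ (1,1)=_ (2,1)=X (2,3)=_ -> step gives (0,0)='_' but target has 'X' -> reject
  (0,1)=_ (1,1)=_ (2,1)=X (2,3)=X -> step gives (0,0)='_' but target has 'X' -> reject
  (0,1)=_ (1,1)=X (2,1)=_ (2,3)=_ -> step gives (1,2)='_' but target has 'X' -> reject
  (0,1)=_ (1,1)=X (2,1)=_ (2,3)=X -> step reproduces the target at every cell -> ACCEPT
  (0,1)=_ (1,1)=X (2,1)=X (2,3)=_ -> step gives (1,0)='_' but target has 'X' -> reject
  (0,1)=_ (1,1)=X (2,1)=X (2,3)=X -> step gives (1,0)='_' but target has 'X' -> reject
  (0,1)=X (1,1)=_ (2,1)=_ (2,3)=_ -> step gives (0,1)='X' but target has '_' -> reject
  (0,1)=X (1,1)=_ (2,1)=_ (2,3)=X -> step gives (0,1)='X' but target has '_' -> reject
  (0,1)=X (1,1)=_ (2,1)=X (2,3)=_ -> step gives (0,1)='X' but target has '_' -> reject
  (0,1)=X (1,1)=_ (2,1)=X (2,3)=X -> step gives (0,1)='X' but target has '_' -> reject
  (0,1)=X (1,1)=X (2,1)=_ (2,3)=_ -> step gives (0,2)='X' but target has '_' -> reject
  (0,1)=X (1,1)=X (2,1)=_ (2,3)=X -> step gives (0,2)='X' but target has '_' -> reject
  (0,1)=X (1,1)=X (2,1)=X (2,3)=_ -> step gives (0,2)='X' but target has '_' -> reject
  (0,1)=X (1,1)=X (2,1)=X (2,3)=X -> step gives (0,2)='X' but target has '_' -> reject
Unique solution: (0,1)=dead, (1,1)=live, (2,1)=dead, (2,3)=live.
Check: live-neighbor counts of every cell in the completed generation 0:
2411
3432
2442
1222
Applying B3/S23 to generation 0 with these counts gives:
X___
X_X_
X__X
__XX
which matches the target exactly.

Answer: X_X_
XX__
X__X
__XX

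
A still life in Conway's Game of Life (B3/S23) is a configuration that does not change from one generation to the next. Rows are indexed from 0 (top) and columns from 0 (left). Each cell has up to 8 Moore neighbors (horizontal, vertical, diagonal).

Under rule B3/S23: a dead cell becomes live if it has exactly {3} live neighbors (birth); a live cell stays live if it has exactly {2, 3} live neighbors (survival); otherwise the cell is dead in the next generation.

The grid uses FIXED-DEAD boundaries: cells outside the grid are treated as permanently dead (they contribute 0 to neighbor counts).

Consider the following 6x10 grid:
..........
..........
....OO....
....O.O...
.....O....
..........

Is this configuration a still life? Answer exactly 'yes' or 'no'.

Answer: yes

Derivation:
Compute generation 1 and compare to generation 0 (given above):
Generation 1:
..........
..........
....OO....
....O.O...
.....O....
..........
The grids are IDENTICAL -> still life.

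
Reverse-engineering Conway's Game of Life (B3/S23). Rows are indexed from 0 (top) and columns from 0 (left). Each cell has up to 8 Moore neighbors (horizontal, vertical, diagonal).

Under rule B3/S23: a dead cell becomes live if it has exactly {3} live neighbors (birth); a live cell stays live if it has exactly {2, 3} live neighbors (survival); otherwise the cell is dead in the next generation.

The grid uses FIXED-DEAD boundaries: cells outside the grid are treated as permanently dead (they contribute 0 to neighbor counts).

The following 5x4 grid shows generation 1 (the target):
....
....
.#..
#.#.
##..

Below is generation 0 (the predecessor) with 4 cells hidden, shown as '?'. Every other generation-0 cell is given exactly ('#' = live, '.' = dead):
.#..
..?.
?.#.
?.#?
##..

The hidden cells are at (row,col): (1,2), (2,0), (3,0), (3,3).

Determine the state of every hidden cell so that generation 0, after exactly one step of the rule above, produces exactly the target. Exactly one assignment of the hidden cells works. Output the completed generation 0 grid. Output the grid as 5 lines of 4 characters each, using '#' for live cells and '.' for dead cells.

Answer: .#..
....
..#.
#.#.
##..

Derivation:
Hidden generation-0 cells (in order): (1,2), (2,0), (3,0), (3,3).
A hidden cell only influences target cells in its own 3x3 neighborhood. Try each of the 2^4 = 16 assignments, step the completed generation 0 forward once under B3/S23, and compare with the target:
  (1,2)=. (2,0)=. (3,0)=. (3,3)=. -> step gives (2,1)='.' but target has '#' -> reject
  (1,2)=. (2,0)=. (3,0)=. (3,3)=# -> step gives (2,1)='.' but target has '#' -> reject
  (1,2)=. (2,0)=. (3,0)=# (3,3)=. -> step reproduces the target at every cell -> ACCEPT
  (1,2)=. (2,0)=. (3,0)=# (3,3)=# -> step gives (2,2)='#' but target has '.' -> reject
  (1,2)=. (2,0)=# (3,0)=. (3,3)=. -> step gives (1,1)='#' but target has '.' -> reject
  (1,2)=. (2,0)=# (3,0)=. (3,3)=# -> step gives (1,1)='#' but target has '.' -> reject
  (1,2)=. (2,0)=# (3,0)=# (3,3)=. -> step gives (1,1)='#' but target has '.' -> reject
  (1,2)=. (2,0)=# (3,0)=# (3,3)=# -> step gives (1,1)='#' but target has '.' -> reject
  (1,2)=# (2,0)=. (3,0)=. (3,3)=. -> step gives (1,1)='#' but target has '.' -> reject
  (1,2)=# (2,0)=. (3,0)=. (3,3)=# -> step gives (1,1)='#' but target has '.' -> reject
  (1,2)=# (2,0)=. (3,0)=# (3,3)=. -> step gives (1,1)='#' but target has '.' -> reject
  (1,2)=# (2,0)=. (3,0)=# (3,3)=# -> step gives (1,1)='#' but target has '.' -> reject
  (1,2)=# (2,0)=# (3,0)=. (3,3)=. -> step gives (1,2)='#' but target has '.' -> reject
  (1,2)=# (2,0)=# (3,0)=. (3,3)=# -> step gives (1,2)='#' but target has '.' -> reject
  (1,2)=# (2,0)=# (3,0)=# (3,3)=. -> step gives (1,2)='#' but target has '.' -> reject
  (1,2)=# (2,0)=# (3,0)=# (3,3)=# -> step gives (1,2)='#' but target has '.' -> reject
Unique solution: (1,2)=dead, (2,0)=dead, (3,0)=live, (3,3)=dead.
Check: live-neighbor counts of every cell in the completed generation 0:
1010
1221
1312
2522
2321
Applying B3/S23 to generation 0 with these counts gives:
....
....
.#..
#.#.
##..
which matches the target exactly.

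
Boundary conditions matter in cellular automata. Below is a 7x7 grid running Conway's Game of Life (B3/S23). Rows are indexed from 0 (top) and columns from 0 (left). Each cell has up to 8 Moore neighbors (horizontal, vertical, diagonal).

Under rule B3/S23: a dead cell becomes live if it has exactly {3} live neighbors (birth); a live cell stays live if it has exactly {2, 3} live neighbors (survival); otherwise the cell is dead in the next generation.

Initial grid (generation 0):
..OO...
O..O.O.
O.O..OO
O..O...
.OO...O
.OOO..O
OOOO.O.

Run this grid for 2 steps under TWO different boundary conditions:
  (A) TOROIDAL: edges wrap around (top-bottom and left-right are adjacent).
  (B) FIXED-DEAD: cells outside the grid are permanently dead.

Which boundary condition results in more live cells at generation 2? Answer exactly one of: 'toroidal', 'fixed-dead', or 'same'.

Answer: fixed-dead

Derivation:
Under TOROIDAL boundary, generation 2:
OO.....
O.OO...
.OOO.O.
..OO.O.
......O
.......
O......
Population = 14

Under FIXED-DEAD boundary, generation 2:
..OOOO.
.O....O
.OOO...
O.OO.OO
.......
...OOO.
...OO..
Population = 19

Comparison: toroidal=14, fixed-dead=19 -> fixed-dead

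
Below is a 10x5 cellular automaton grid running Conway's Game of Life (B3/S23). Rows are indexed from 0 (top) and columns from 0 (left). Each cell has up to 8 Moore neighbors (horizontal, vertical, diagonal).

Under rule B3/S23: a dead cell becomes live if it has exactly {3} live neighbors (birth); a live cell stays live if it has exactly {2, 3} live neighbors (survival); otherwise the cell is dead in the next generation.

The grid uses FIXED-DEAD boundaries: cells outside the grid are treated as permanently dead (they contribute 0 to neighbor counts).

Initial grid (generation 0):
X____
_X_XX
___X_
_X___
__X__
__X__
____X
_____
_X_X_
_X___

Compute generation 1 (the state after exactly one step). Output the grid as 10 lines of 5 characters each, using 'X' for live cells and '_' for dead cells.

Simulating step by step:
Generation 0 (given above): 12 live cells
Generation 1: 11 live cells
(generation 1 grid is the final answer)

Answer: _____
__XXX
___XX
__X__
_XX__
___X_
_____
_____
__X__
__X__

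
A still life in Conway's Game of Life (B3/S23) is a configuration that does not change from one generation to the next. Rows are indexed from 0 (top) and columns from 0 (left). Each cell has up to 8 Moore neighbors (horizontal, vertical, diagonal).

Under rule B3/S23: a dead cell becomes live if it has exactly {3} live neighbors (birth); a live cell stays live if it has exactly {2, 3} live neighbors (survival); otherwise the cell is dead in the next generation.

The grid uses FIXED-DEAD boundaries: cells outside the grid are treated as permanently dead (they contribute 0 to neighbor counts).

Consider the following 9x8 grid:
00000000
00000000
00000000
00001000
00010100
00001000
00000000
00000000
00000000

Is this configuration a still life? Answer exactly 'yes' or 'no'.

Compute generation 1 and compare to generation 0 (given above):
Generation 1:
00000000
00000000
00000000
00001000
00010100
00001000
00000000
00000000
00000000
The grids are IDENTICAL -> still life.

Answer: yes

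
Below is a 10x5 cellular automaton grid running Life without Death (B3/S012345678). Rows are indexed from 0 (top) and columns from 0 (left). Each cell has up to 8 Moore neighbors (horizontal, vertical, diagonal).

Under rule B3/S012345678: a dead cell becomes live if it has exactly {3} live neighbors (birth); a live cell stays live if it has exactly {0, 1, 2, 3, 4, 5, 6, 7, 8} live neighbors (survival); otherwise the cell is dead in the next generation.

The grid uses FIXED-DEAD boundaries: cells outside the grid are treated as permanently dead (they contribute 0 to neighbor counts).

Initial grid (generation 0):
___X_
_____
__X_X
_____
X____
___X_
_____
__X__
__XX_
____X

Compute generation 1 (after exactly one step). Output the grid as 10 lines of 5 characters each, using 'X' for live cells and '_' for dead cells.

Answer: ___X_
___X_
__X_X
_____
X____
___X_
_____
__XX_
__XX_
___XX

Derivation:
Simulating step by step:
Generation 0 (given above): 9 live cells
Generation 1: 12 live cells
(generation 1 grid is the final answer)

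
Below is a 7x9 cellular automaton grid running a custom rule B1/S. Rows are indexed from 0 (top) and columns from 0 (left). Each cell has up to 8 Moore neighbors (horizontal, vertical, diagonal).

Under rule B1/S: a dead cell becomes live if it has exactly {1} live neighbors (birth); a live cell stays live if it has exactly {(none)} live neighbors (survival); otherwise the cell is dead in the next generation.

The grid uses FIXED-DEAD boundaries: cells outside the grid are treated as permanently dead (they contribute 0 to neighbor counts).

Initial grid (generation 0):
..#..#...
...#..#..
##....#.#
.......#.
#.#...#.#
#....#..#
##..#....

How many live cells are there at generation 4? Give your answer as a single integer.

Answer: 11

Derivation:
Simulating step by step:
Generation 0 (given above): 19 live cells
Generation 1: 13 live cells
.#.....#.
........#
...##....
...#.....
...##....
.........
..##..###
Generation 2: 15 live cells
#.#...#..
##...##..
.....#.##
.........
.....#...
.#.......
.#..##...
Generation 3: 12 live cells
...##....
...#.....
..#......
.........
###.#.#..
...#.....
...#..#..
Generation 4: 11 live cells
.....#...
.#...#...
.#..#....
....#.##.
.......#.
.........
.....#.#.
Population at generation 4: 11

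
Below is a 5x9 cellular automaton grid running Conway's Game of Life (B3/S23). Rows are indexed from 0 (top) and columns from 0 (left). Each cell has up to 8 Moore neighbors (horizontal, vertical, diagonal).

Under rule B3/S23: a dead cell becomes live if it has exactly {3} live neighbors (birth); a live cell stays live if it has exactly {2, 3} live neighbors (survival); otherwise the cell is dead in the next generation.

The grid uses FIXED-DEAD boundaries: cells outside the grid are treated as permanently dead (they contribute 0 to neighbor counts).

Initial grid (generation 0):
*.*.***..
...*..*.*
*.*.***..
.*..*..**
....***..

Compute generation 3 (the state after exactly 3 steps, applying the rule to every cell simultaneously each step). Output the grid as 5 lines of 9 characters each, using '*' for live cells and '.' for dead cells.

Answer: ..****...
.*...**..
*...*....
.*..**..*
..******.

Derivation:
Simulating step by step:
Generation 0 (given above): 20 live cells
Generation 1: 17 live cells
...*****.
..*......
.**.*.*.*
.*.....*.
....****.
Generation 2: 18 live cells
...****..
.**......
.***...*.
.****...*
.....***.
Generation 3: 19 live cells
(generation 3 grid is the final answer)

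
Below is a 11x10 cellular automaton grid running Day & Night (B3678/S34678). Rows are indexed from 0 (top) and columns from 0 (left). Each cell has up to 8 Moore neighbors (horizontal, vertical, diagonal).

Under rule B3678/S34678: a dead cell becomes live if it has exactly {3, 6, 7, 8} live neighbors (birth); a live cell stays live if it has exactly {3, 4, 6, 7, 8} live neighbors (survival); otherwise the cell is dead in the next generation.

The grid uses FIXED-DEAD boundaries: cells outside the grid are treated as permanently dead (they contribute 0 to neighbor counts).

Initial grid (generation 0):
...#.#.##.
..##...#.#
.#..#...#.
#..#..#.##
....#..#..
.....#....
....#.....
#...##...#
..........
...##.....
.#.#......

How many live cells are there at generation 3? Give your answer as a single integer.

Answer: 6

Derivation:
Simulating step by step:
Generation 0 (given above): 28 live cells
Generation 1: 22 live cells
..#.#.#.#.
..##..##..
........#.
....##..#.
.....##.#.
....#.....
....#.....
..........
...#.#....
..#.......
..#.#.....
Generation 2: 17 live cells
.....#....
...#.#.##.
...####...
.....##..#
.....#.#..
..........
..........
....#.....
..........
....#.....
...#......
Generation 3: 6 live cells
....#.#...
....##....
........#.
.......#..
..........
..........
..........
..........
..........
..........
..........
Population at generation 3: 6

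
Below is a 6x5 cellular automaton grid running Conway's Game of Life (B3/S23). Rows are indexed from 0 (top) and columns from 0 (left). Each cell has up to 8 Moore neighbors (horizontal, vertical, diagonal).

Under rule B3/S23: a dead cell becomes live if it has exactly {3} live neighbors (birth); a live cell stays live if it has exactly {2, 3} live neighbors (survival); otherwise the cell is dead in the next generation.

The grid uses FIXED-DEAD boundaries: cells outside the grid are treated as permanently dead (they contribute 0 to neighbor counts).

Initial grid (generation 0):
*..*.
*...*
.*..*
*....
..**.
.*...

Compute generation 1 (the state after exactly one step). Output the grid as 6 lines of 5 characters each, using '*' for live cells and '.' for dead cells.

Answer: .....
**.**
**...
.***.
.**..
..*..

Derivation:
Simulating step by step:
Generation 0 (given above): 10 live cells
Generation 1: 12 live cells
(generation 1 grid is the final answer)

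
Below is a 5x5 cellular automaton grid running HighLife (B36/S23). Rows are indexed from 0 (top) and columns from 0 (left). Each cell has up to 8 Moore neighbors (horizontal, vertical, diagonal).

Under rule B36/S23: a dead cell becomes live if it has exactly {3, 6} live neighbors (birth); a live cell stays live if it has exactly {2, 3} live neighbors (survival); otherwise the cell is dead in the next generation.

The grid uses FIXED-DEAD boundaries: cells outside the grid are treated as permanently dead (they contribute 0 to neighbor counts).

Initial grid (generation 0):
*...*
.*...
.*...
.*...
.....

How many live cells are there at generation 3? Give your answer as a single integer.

Simulating step by step:
Generation 0 (given above): 5 live cells
Generation 1: 5 live cells
.....
**...
***..
.....
.....
Generation 2: 5 live cells
.....
*.*..
*.*..
.*...
.....
Generation 3: 3 live cells
.....
.....
*.*..
.*...
.....
Population at generation 3: 3

Answer: 3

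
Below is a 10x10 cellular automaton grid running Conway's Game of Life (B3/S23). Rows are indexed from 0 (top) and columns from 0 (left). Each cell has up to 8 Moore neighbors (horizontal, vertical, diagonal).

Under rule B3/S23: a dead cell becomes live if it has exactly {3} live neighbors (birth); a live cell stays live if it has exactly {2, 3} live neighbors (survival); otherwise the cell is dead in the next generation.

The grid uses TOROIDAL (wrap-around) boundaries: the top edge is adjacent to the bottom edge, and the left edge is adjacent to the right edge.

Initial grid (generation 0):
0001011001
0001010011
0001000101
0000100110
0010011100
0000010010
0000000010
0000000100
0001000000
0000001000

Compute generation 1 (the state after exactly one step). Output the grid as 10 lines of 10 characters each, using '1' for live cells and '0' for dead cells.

Answer: 0000011111
1011010101
0001001101
0001110000
0000110000
0000010010
0000000110
0000000000
0000000000
0000111000

Derivation:
Simulating step by step:
Generation 0 (given above): 24 live cells
Generation 1: 27 live cells
(generation 1 grid is the final answer)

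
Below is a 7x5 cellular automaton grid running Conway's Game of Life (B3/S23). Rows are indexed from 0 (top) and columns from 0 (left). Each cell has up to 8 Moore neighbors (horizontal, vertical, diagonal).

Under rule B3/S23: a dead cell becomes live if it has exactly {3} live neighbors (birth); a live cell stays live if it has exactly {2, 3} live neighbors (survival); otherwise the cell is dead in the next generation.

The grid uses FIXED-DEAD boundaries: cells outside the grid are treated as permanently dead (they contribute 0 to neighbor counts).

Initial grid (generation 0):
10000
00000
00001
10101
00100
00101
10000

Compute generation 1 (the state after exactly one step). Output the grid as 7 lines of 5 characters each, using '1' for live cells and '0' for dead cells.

Answer: 00000
00000
00010
01000
00100
01010
00000

Derivation:
Simulating step by step:
Generation 0 (given above): 9 live cells
Generation 1: 5 live cells
(generation 1 grid is the final answer)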